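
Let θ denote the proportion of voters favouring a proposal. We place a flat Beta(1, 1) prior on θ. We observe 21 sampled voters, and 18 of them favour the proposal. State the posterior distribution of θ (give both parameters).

The binomial likelihood is conjugate to the Beta prior: with 18 successes and 3 failures, the posterior is Beta(1+18, 1+3) = Beta(19, 4).

Posterior: Beta(19, 4)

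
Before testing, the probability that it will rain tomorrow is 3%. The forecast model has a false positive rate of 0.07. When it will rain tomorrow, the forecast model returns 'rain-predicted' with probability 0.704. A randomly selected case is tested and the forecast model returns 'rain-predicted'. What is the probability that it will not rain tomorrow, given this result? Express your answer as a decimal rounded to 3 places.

Write H for 'it will rain tomorrow'. Prior odds H:¬H = 0.03/0.97 = 0.030928. For the 'rain-predicted' outcome, the likelihood ratio is 0.704/0.07 = 10.057.
Posterior odds = 0.030928 × 10.057 = 0.31105, so P(H|E) = 0.31105/(1+0.31105) = 0.237. Then P(¬H|E) = 1 − 0.237 = 0.763.

P(¬H | E) ≈ 0.763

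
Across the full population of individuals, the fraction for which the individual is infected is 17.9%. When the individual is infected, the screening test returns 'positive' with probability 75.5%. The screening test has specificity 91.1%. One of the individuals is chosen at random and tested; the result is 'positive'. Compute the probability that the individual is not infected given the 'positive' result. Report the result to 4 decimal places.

Write H for 'the individual is infected'. Prior odds H:¬H = 0.179/0.821 = 0.21803. For the 'positive' outcome, the likelihood ratio is 0.755/0.089 = 8.4831.
Posterior odds = 0.21803 × 8.4831 = 1.8496, so P(H|E) = 1.8496/(1+1.8496) = 0.6491. Then P(¬H|E) = 1 − 0.6491 = 0.3509.

P(¬H | E) ≈ 0.3509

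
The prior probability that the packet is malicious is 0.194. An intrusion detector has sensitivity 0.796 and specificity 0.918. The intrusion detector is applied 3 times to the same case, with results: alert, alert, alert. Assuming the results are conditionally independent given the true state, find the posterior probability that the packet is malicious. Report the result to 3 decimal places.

Let H be the event that the packet is malicious; start with P(H) = 0.194. P('alert'|H) = 0.796, P('alert'|¬H) = 0.082.
Update on result 1 ('alert'): P(H) ← 0.796·0.1940 / (0.796·0.1940 + 0.082·0.8060) = 0.15442/0.22052 = 0.7003.
Update on result 2 ('alert'): P(H) ← 0.796·0.7003 / (0.796·0.7003 + 0.082·0.2997) = 0.55743/0.58200 = 0.9578.
Update on result 3 ('alert'): P(H) ← 0.796·0.9578 / (0.796·0.9578 + 0.082·0.0422) = 0.76239/0.76585 = 0.9955.

Posterior P(H) ≈ 0.995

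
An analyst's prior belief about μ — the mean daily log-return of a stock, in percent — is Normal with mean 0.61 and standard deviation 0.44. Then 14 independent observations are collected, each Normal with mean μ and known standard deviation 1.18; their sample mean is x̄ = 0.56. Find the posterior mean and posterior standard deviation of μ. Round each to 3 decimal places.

Prior precision 1/τ₀² = 1/0.44² = 5.16529; data precision n/σ² = 14/1.18² = 10.0546.
Posterior precision = 5.16529 + 10.0546 = 15.2199, giving posterior SD = 1/√15.2199 = 0.256.
Posterior mean = (5.16529·0.61 + 10.0546·0.56) / 15.2199 = 0.577.

Posterior mean ≈ 0.577; posterior SD ≈ 0.256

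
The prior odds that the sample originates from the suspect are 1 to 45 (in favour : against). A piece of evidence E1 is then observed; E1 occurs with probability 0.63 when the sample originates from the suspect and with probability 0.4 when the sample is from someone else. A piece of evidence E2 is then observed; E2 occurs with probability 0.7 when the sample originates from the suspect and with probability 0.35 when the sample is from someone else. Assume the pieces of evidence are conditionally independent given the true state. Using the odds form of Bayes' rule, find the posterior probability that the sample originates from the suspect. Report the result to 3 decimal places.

Prior odds = 1/45 = 0.022222. In log-odds, ln(0.022222) = -3.8067.
Add log likelihood ratios: ln(1.5750) + ln(2.0000) = 1.1474.
Posterior log-odds = -2.6593, so posterior odds = exp(-2.6593) = 0.070000. Converting, P(H|E) = 0.070000/1.0700 = 0.065.

Posterior probability ≈ 0.065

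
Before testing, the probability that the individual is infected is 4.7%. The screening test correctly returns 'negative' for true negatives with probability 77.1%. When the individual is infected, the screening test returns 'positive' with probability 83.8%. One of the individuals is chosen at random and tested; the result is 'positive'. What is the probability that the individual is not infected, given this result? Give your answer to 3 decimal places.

Let H be the event that the individual is infected. P(H) = 0.047, so P(¬H) = 0.953. With E the 'positive' result, P(E|H) = 0.838 and P(E|¬H) = 0.229.
P(E) = 0.838·0.047 + 0.229·0.953 = 0.039386 + 0.21824 = 0.25762.
By Bayes' theorem, P(H|E) = 0.039386 / 0.25762 = 0.153. Hence P(¬H|E) = 1 − 0.153 = 0.847.

P(¬H | E) ≈ 0.847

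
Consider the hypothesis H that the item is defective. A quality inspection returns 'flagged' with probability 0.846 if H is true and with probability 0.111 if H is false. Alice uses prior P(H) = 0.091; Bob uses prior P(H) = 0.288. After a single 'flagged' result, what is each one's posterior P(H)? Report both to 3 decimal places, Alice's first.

The likelihood ratio for a 'flagged' result is 0.846/0.111 = 7.6216.
Alice: prior odds 0.091/0.909 = 0.10011; posterior odds 0.76300; posterior probability 0.433.
Bob: prior odds 0.288/0.712 = 0.40449; posterior odds 3.0829; posterior probability 0.755.

Alice: 0.433; Bob: 0.755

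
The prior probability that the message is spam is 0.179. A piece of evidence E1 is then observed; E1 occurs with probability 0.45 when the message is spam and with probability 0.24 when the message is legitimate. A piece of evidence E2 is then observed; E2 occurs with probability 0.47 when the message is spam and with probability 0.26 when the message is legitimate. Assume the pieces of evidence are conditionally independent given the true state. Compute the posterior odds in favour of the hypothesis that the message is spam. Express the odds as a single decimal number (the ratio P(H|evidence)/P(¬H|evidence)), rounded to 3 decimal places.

Posterior odds ≈ 0.739

Prior odds = 0.179/(1−0.179) = 0.21803. In log-odds, ln(0.21803) = -1.5231.
Add log likelihood ratios: ln(1.8750) + ln(1.8077) = 1.2207.
Posterior log-odds = -0.30248, so posterior odds = exp(-0.30248) = 0.73899.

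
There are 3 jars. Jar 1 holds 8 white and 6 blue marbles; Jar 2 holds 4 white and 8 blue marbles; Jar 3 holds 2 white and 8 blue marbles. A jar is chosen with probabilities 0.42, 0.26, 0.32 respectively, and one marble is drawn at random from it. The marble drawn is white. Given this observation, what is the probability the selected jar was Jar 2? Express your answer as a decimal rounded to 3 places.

Posterior probability ≈ 0.222

Tabulate prior·likelihood by source: [1] prior 0.42, lik 0.5714, product 0.2400; [2] prior 0.26, lik 0.3333, product 0.08667; [3] prior 0.32, lik 0.2, product 0.06400.
Normalizing constant = 0.39067; the posterior for Jar 2 is its product over the sum, 0.08667/0.39067 = 0.222.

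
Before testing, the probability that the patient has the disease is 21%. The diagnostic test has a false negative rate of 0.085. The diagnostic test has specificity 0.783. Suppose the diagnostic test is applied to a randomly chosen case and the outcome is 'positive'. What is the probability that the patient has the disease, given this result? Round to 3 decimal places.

P(H | E) ≈ 0.528

Let H be the event that the patient has the disease. P(H) = 0.21, so P(¬H) = 0.79. With E the 'positive' result, P(E|H) = 0.915 and P(E|¬H) = 0.217.
P(E) = 0.915·0.21 + 0.217·0.79 = 0.19215 + 0.17143 = 0.36358.
By Bayes' theorem, P(H|E) = 0.19215 / 0.36358 = 0.528.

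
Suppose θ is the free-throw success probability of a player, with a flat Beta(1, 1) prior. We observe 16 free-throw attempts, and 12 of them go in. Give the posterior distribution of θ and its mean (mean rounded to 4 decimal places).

Posterior: Beta(13, 5); mean ≈ 0.7222

The binomial likelihood is conjugate to the Beta prior: with 12 successes and 4 failures, the posterior is Beta(1+12, 1+4) = Beta(13, 5).
Posterior mean = α/(α+β) = 13/18 = 0.7222.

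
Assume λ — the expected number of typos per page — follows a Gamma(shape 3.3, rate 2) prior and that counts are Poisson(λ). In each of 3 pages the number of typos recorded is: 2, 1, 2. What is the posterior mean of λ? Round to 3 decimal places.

Posterior mean ≈ 1.660

Total count ∑xᵢ = 5 over n = 3 pages.
Gamma is conjugate to the Poisson likelihood: posterior is Gamma(shape = 3.3+5 = 8.3, rate = 2+3 = 5).
E[λ | data] = 8.3/5 = 1.660.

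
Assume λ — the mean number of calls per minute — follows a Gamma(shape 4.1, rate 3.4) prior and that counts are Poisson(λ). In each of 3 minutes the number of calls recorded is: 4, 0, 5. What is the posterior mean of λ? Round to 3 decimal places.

The Poisson likelihood adds the total count to the shape and the number of exposure periods to the rate. Here ∑xᵢ = 9 and n = 3, so shape 4.1→13.1 and rate 3.4→6.4.
Posterior mean = shape/rate = 13.1/6.4 = 2.047.

Posterior mean ≈ 2.047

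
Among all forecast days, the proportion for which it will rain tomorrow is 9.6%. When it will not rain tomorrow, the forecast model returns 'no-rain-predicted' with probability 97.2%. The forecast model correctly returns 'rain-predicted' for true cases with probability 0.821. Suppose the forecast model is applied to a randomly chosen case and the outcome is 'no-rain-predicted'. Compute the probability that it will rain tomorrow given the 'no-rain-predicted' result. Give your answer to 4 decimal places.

P(H | E) ≈ 0.0192

Write H for 'it will rain tomorrow'. Prior odds H:¬H = 0.096/0.904 = 0.10619. For the 'no-rain-predicted' outcome, the likelihood ratio is 0.179/0.972 = 0.18416.
Posterior odds = 0.10619 × 0.18416 = 0.019556, so P(H|E) = 0.019556/(1+0.019556) = 0.0192.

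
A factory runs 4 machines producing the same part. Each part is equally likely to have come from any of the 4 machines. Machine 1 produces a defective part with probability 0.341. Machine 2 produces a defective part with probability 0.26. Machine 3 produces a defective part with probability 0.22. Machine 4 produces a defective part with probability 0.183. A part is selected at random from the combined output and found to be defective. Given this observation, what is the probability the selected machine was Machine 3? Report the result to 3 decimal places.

P(defective|M1) = 0.341; P(defective|M2) = 0.26; P(defective|M3) = 0.22; P(defective|M4) = 0.183.
Prior × likelihood for each source: 0.25·0.341=0.08525, 0.25·0.26=0.06500, 0.25·0.22=0.05500, 0.25·0.183=0.04575. Summing gives P(defective) = 0.25100.
P(Machine 3 | defective) = 0.05500 / 0.25100 = 0.219.

Posterior probability ≈ 0.219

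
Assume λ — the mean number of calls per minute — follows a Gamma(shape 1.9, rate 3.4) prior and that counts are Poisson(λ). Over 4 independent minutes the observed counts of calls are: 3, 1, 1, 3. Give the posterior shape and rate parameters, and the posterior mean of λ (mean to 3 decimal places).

The Poisson likelihood adds the total count to the shape and the number of exposure periods to the rate. Here ∑xᵢ = 8 and n = 4, so shape 1.9→9.9 and rate 3.4→7.4.
E[λ | data] = 9.9/7.4 = 1.338.

Posterior: Gamma(shape=9.9, rate=7.4); mean ≈ 1.338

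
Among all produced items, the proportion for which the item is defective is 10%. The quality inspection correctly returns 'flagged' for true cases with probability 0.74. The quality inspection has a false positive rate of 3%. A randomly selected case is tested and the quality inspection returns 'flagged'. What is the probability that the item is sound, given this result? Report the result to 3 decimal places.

Write H for 'the item is defective'. Prior odds H:¬H = 0.1/0.9 = 0.11111. For the 'flagged' outcome, the likelihood ratio is 0.74/0.03 = 24.667.
Posterior odds = 0.11111 × 24.667 = 2.7407, so P(H|E) = 2.7407/(1+2.7407) = 0.733. Then P(¬H|E) = 1 − 0.733 = 0.267.

P(¬H | E) ≈ 0.267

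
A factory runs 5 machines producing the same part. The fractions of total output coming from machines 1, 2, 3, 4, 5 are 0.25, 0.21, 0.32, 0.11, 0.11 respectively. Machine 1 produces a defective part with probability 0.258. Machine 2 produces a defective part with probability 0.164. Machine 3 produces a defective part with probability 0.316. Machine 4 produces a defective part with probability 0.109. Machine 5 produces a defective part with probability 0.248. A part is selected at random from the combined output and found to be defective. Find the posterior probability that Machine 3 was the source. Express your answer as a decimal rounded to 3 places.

Tabulate prior·likelihood by source: [1] prior 0.25, lik 0.258, product 0.06450; [2] prior 0.21, lik 0.164, product 0.03444; [3] prior 0.32, lik 0.316, product 0.1011; [4] prior 0.11, lik 0.109, product 0.01199; [5] prior 0.11, lik 0.248, product 0.02728.
Normalizing constant = 0.23933; the posterior for Machine 3 is its product over the sum, 0.1011/0.23933 = 0.423.

Posterior probability ≈ 0.423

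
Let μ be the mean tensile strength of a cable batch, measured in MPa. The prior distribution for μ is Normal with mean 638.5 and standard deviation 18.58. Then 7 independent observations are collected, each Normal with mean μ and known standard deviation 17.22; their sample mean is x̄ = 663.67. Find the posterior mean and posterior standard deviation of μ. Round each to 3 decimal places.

Posterior mean ≈ 660.919; posterior SD ≈ 6.143

With known σ, the Normal prior is conjugate. Weight on the data is w = (n/σ²)/(n/σ² + 1/τ₀²) = 0.0236065/(0.0236065+0.00289673) = 0.89070.
Posterior mean = w·x̄ + (1−w)·μ₀ = 0.89070·663.67 + 0.10930·638.5 = 660.919. Posterior variance = 1/(0.0236065+0.00289673) = 37.7312, so SD = 6.143.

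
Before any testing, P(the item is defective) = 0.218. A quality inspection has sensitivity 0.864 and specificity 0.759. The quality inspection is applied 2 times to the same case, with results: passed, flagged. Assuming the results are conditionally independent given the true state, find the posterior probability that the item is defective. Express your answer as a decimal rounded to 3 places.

Let H be the event that the item is defective; start with P(H) = 0.218. P('flagged'|H) = 0.864, P('flagged'|¬H) = 0.241.
Update on result 1 ('passed'): P(H) ← 0.136·0.2180 / (0.136·0.2180 + 0.759·0.7820) = 0.029648/0.62319 = 0.0476.
Update on result 2 ('flagged'): P(H) ← 0.864·0.0476 / (0.864·0.0476 + 0.241·0.9524) = 0.041105/0.27064 = 0.1519.

Posterior P(H) ≈ 0.152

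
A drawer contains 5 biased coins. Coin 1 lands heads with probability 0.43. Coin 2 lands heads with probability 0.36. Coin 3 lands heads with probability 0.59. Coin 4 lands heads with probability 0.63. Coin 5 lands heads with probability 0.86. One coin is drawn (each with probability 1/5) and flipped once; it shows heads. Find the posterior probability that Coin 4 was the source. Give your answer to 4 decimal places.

Tabulate prior·likelihood by source: [1] prior 0.2, lik 0.43, product 0.08600; [2] prior 0.2, lik 0.36, product 0.07200; [3] prior 0.2, lik 0.59, product 0.1180; [4] prior 0.2, lik 0.63, product 0.1260; [5] prior 0.2, lik 0.86, product 0.1720.
Normalizing constant = 0.57400; the posterior for Coin 4 is its product over the sum, 0.1260/0.57400 = 0.2195.

Posterior probability ≈ 0.2195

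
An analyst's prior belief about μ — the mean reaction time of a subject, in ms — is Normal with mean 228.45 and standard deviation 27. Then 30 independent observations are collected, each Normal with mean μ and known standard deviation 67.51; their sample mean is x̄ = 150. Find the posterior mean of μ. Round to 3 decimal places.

Prior precision 1/τ₀² = 1/27² = 0.00137174; data precision n/σ² = 30/67.51² = 0.00658241.
Posterior precision = 0.00137174 + 0.00658241 = 0.00795415.
Posterior mean = (0.00137174·228.45 + 0.00658241·150) / 0.00795415 = 163.529.

Posterior mean ≈ 163.529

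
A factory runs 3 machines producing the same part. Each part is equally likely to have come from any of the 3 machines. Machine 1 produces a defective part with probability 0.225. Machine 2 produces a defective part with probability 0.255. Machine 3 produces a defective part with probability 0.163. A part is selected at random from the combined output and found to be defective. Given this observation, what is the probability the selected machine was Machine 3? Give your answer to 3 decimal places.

Posterior probability ≈ 0.253

P(defective|M1) = 0.225; P(defective|M2) = 0.255; P(defective|M3) = 0.163.
Prior × likelihood for each source: 0.333333·0.225=0.07500, 0.333333·0.255=0.08500, 0.333333·0.163=0.05433. Summing gives P(defective) = 0.21433.
P(Machine 3 | defective) = 0.05433 / 0.21433 = 0.253.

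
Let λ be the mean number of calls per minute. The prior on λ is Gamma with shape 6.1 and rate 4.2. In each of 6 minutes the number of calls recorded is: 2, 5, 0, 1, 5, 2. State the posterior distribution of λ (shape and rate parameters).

Posterior: Gamma(shape=21.1, rate=10.2)

The Poisson likelihood adds the total count to the shape and the number of exposure periods to the rate. Here ∑xᵢ = 15 and n = 6, so shape 6.1→21.1 and rate 4.2→10.2.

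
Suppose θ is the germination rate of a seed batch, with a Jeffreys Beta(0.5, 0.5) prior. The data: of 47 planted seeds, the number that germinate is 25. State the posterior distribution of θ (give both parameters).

Posterior: Beta(25.5, 22.5)

Observing 25 successes and 22 failures updates Beta(0.5, 0.5) by adding the success and failure counts to the two shape parameters: α = 0.5+25 = 25.5, β = 0.5+22 = 22.5.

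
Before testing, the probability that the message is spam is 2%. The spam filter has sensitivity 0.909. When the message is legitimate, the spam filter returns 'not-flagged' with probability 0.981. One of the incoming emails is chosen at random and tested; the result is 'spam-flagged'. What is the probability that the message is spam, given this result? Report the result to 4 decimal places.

Write H for 'the message is spam'. Prior odds H:¬H = 0.02/0.98 = 0.020408. For the 'spam-flagged' outcome, the likelihood ratio is 0.909/0.019 = 47.842.
Posterior odds = 0.020408 × 47.842 = 0.97637, so P(H|E) = 0.97637/(1+0.97637) = 0.4940.

P(H | E) ≈ 0.4940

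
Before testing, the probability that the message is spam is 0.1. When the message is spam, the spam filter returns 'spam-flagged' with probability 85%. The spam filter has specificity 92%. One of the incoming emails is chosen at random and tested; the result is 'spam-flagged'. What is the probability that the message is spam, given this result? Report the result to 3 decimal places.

P(H | E) ≈ 0.541

Write H for 'the message is spam'. Prior odds H:¬H = 0.1/0.9 = 0.11111. For the 'spam-flagged' outcome, the likelihood ratio is 0.85/0.08 = 10.625.
Posterior odds = 0.11111 × 10.625 = 1.1806, so P(H|E) = 1.1806/(1+1.1806) = 0.541.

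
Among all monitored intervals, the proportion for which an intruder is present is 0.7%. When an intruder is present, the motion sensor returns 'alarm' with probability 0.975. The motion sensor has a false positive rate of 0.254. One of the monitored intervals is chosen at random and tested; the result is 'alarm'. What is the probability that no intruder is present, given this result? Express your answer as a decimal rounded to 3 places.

Write H for 'an intruder is present'. Prior odds H:¬H = 0.007/0.993 = 0.0070493. For the 'alarm' outcome, the likelihood ratio is 0.975/0.254 = 3.8386.
Posterior odds = 0.0070493 × 3.8386 = 0.027059, so P(H|E) = 0.027059/(1+0.027059) = 0.026. Then P(¬H|E) = 1 − 0.026 = 0.974.

P(¬H | E) ≈ 0.974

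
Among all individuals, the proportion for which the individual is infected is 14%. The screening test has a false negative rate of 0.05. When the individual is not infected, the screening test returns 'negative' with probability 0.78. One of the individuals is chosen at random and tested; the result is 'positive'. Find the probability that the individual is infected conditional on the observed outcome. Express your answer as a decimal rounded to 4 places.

Write H for 'the individual is infected'. Prior odds H:¬H = 0.14/0.86 = 0.16279. For the 'positive' outcome, the likelihood ratio is 0.95/0.22 = 4.3182.
Posterior odds = 0.16279 × 4.3182 = 0.70296, so P(H|E) = 0.70296/(1+0.70296) = 0.4128.

P(H | E) ≈ 0.4128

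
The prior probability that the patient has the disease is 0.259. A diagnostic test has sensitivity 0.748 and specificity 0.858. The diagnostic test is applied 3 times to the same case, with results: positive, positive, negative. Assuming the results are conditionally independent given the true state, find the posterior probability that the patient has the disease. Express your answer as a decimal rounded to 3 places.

With H the event that the patient has the disease, the joint likelihood of the observed sequence is P(data|H) = 0.748·0.748·0.252 = 0.14100 and P(data|¬H) = 0.142·0.142·0.858 = 0.017301.
Bayes: P(H|data) = 0.259·0.14100 / (0.259·0.14100 + 0.741·0.017301) = 0.036518/0.049338 = 0.7402.

Posterior P(H) ≈ 0.740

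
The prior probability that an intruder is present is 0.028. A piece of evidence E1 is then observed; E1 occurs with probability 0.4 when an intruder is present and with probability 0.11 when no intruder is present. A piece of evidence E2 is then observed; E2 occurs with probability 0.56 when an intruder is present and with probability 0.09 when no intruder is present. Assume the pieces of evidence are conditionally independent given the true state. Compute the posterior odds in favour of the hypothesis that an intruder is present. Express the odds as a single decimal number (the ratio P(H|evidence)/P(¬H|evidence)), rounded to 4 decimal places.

Prior odds = 0.028/(1−0.028) = 0.028807. In log-odds, ln(0.028807) = -3.5472.
Add log likelihood ratios: ln(3.6364) + ln(6.2222) = 3.1191.
Posterior log-odds = -0.42804, so posterior odds = exp(-0.42804) = 0.65179.

Posterior odds ≈ 0.6518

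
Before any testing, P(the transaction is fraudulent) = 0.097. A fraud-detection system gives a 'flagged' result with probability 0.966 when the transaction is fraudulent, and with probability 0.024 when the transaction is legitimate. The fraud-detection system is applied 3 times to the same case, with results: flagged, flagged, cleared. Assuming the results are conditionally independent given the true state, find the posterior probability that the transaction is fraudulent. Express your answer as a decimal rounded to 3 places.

Posterior P(H) ≈ 0.858

With H the event that the transaction is fraudulent, the joint likelihood of the observed sequence is P(data|H) = 0.966·0.966·0.034 = 0.031727 and P(data|¬H) = 0.024·0.024·0.976 = 0.00056218.
Bayes: P(H|data) = 0.097·0.031727 / (0.097·0.031727 + 0.903·0.00056218) = 0.0030775/0.0035852 = 0.8584.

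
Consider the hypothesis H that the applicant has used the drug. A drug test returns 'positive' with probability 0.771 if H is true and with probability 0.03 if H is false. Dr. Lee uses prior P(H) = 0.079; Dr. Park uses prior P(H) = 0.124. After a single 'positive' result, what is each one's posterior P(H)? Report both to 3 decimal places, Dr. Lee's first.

Dr. Lee: 0.688; Dr. Park: 0.784

The likelihood ratio for a 'positive' result is 0.771/0.03 = 25.700.
Dr. Lee: prior odds 0.079/0.921 = 0.085776; posterior odds 2.2045; posterior probability 0.688.
Dr. Park: prior odds 0.124/0.876 = 0.14155; posterior odds 3.6379; posterior probability 0.784.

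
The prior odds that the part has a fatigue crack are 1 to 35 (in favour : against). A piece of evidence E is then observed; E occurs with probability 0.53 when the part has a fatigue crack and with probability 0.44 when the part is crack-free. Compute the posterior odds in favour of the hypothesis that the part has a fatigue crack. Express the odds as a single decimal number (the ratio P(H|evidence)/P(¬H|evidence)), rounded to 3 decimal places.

Posterior odds ≈ 0.034

Prior odds = 1/35 = 0.028571.
Likelihood ratio for E = 0.53/0.44 = 1.2045.
Posterior odds = prior odds × LR = 0.034416.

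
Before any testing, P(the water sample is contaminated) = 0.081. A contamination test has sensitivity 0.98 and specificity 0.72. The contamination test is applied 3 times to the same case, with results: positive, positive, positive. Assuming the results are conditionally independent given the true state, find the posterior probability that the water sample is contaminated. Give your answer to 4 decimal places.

With H the event that the water sample is contaminated, the joint likelihood of the observed sequence is P(data|H) = 0.98·0.98·0.98 = 0.94119 and P(data|¬H) = 0.28·0.28·0.28 = 0.021952.
Bayes: P(H|data) = 0.081·0.94119 / (0.081·0.94119 + 0.919·0.021952) = 0.076237/0.096410 = 0.7907.

Posterior P(H) ≈ 0.7907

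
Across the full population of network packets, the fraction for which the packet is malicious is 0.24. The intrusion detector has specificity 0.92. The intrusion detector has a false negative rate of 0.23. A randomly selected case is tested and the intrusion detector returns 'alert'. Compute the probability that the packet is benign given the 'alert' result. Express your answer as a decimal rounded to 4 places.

Write H for 'the packet is malicious'. Prior odds H:¬H = 0.24/0.76 = 0.31579. For the 'alert' outcome, the likelihood ratio is 0.77/0.08 = 9.6250.
Posterior odds = 0.31579 × 9.6250 = 3.0395, so P(H|E) = 3.0395/(1+3.0395) = 0.7524. Then P(¬H|E) = 1 − 0.7524 = 0.2476.

P(¬H | E) ≈ 0.2476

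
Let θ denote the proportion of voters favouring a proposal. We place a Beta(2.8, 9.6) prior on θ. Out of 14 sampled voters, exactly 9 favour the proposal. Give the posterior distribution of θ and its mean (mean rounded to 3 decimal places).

Posterior: Beta(11.8, 14.6); mean ≈ 0.447

The binomial likelihood is conjugate to the Beta prior: with 9 successes and 5 failures, the posterior is Beta(2.8+9, 9.6+5) = Beta(11.8, 14.6).
E[θ | data] = 11.8/(11.8+14.6) = 0.447.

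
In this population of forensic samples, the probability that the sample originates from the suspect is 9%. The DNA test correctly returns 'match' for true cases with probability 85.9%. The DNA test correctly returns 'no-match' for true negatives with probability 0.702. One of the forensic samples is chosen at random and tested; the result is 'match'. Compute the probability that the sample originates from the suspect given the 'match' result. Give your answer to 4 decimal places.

Write H for 'the sample originates from the suspect'. Prior odds H:¬H = 0.09/0.91 = 0.098901. For the 'match' outcome, the likelihood ratio is 0.859/0.298 = 2.8826.
Posterior odds = 0.098901 × 2.8826 = 0.28509, so P(H|E) = 0.28509/(1+0.28509) = 0.2218.

P(H | E) ≈ 0.2218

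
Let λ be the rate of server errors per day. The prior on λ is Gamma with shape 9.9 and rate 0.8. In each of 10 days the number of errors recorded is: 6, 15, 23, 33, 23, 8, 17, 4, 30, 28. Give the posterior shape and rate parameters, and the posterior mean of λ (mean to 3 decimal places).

The Poisson likelihood adds the total count to the shape and the number of exposure periods to the rate. Here ∑xᵢ = 187 and n = 10, so shape 9.9→196.9 and rate 0.8→10.8.
E[λ | data] = 196.9/10.8 = 18.231.

Posterior: Gamma(shape=196.9, rate=10.8); mean ≈ 18.231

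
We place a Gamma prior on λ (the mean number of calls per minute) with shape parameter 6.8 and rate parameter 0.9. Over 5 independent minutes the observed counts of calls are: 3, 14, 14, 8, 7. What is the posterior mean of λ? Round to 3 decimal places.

Posterior mean ≈ 8.949

Total count ∑xᵢ = 46 over n = 5 minutes.
Gamma is conjugate to the Poisson likelihood: posterior is Gamma(shape = 6.8+46 = 52.8, rate = 0.9+5 = 5.9).
Posterior mean = shape/rate = 52.8/5.9 = 8.949.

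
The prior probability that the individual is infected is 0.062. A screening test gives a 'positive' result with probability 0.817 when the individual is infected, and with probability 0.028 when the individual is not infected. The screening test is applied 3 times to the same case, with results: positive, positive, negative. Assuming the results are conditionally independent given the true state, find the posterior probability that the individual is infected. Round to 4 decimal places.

Posterior P(H) ≈ 0.9138

Let H be the event that the individual is infected; start with P(H) = 0.062. P('positive'|H) = 0.817, P('positive'|¬H) = 0.028.
Update on result 1 ('positive'): P(H) ← 0.817·0.0620 / (0.817·0.0620 + 0.028·0.9380) = 0.050654/0.076918 = 0.6585.
Update on result 2 ('positive'): P(H) ← 0.817·0.6585 / (0.817·0.6585 + 0.028·0.3415) = 0.53803/0.54759 = 0.9825.
Update on result 3 ('negative'): P(H) ← 0.183·0.9825 / (0.183·0.9825 + 0.972·0.0175) = 0.17980/0.19678 = 0.9138.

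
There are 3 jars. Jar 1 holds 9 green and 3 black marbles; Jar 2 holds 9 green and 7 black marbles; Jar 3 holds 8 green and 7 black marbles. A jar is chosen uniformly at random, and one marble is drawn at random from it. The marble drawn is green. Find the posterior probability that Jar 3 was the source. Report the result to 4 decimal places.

Posterior probability ≈ 0.2889

P(green|Jar 1) = 0.75; P(green|Jar 2) = 0.5625; P(green|Jar 3) = 0.5333.
Prior × likelihood for each source: 0.333333·0.75=0.2500, 0.333333·0.5625=0.1875, 0.333333·0.5333=0.1778. Summing gives P(green) = 0.61528.
P(Jar 3 | green) = 0.1778 / 0.61528 = 0.2889.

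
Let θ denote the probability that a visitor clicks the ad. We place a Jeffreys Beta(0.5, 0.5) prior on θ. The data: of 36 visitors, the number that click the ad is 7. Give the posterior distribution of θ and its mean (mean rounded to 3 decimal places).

Posterior: Beta(7.5, 29.5); mean ≈ 0.203

Observing 7 successes and 29 failures updates Beta(0.5, 0.5) by adding the success and failure counts to the two shape parameters: α = 0.5+7 = 7.5, β = 0.5+29 = 29.5.
Posterior mean = α/(α+β) = 7.5/37 = 0.203.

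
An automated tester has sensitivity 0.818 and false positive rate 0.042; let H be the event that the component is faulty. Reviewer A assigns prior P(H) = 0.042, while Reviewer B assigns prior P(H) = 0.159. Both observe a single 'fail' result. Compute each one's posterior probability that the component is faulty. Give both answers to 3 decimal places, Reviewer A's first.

The likelihood ratio for a 'fail' result is 0.818/0.042 = 19.476.
Reviewer A: prior odds 0.042/0.958 = 0.043841; posterior odds 0.85386; posterior probability 0.461.
Reviewer B: prior odds 0.159/0.841 = 0.18906; posterior odds 3.6822; posterior probability 0.786.

Reviewer A: 0.461; Reviewer B: 0.786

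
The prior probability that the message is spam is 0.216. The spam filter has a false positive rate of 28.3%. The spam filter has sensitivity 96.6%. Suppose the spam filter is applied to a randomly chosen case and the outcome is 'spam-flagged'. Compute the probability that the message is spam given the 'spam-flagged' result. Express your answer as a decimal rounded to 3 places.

Let H be the event that the message is spam. P(H) = 0.216, so P(¬H) = 0.784. With E the 'spam-flagged' result, P(E|H) = 0.966 and P(E|¬H) = 0.283.
P(E) = 0.966·0.216 + 0.283·0.784 = 0.20866 + 0.22187 = 0.43053.
By Bayes' theorem, P(H|E) = 0.20866 / 0.43053 = 0.485.

P(H | E) ≈ 0.485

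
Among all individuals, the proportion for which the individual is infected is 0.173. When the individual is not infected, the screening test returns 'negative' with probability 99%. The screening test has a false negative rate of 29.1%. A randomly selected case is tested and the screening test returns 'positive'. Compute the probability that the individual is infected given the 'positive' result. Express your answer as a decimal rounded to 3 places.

Let H be the event that the individual is infected. P(H) = 0.173, so P(¬H) = 0.827. With E the 'positive' result, P(E|H) = 0.709 and P(E|¬H) = 0.01.
P(E) = 0.709·0.173 + 0.01·0.827 = 0.12266 + 0.0082700 = 0.13093.
By Bayes' theorem, P(H|E) = 0.12266 / 0.13093 = 0.937.

P(H | E) ≈ 0.937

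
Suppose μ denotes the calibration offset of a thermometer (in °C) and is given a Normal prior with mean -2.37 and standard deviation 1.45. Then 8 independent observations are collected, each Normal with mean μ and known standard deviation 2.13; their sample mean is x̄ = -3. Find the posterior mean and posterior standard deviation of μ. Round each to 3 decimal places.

Posterior mean ≈ -2.866; posterior SD ≈ 0.668

With known σ, the Normal prior is conjugate. Weight on the data is w = (n/σ²)/(n/σ² + 1/τ₀²) = 1.76332/(1.76332+0.475624) = 0.78757.
Posterior mean = w·x̄ + (1−w)·μ₀ = 0.78757·-3 + 0.21243·-2.37 = -2.866. Posterior variance = 1/(1.76332+0.475624) = 0.446639, so SD = 0.668.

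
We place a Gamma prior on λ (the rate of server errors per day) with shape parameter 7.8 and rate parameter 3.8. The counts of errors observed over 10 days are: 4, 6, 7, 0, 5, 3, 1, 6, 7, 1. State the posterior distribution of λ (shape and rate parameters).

Posterior: Gamma(shape=47.8, rate=13.8)

Total count ∑xᵢ = 40 over n = 10 days.
Gamma is conjugate to the Poisson likelihood: posterior is Gamma(shape = 7.8+40 = 47.8, rate = 3.8+10 = 13.8).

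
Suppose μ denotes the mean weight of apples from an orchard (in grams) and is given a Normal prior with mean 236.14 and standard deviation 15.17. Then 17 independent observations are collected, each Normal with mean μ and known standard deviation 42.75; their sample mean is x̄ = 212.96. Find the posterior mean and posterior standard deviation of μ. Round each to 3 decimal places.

Posterior mean ≈ 220.341; posterior SD ≈ 8.560

Prior precision 1/τ₀² = 1/15.17² = 0.00434539; data precision n/σ² = 17/42.75² = 0.00930201.
Posterior precision = 0.00434539 + 0.00930201 = 0.0136474, giving posterior SD = 1/√0.0136474 = 8.560.
Posterior mean = (0.00434539·236.14 + 0.00930201·212.96) / 0.0136474 = 220.341.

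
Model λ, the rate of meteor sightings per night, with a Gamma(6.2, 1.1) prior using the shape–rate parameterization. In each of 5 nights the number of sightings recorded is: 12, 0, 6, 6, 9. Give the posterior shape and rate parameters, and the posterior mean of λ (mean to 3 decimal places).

Posterior: Gamma(shape=39.2, rate=6.1); mean ≈ 6.426

Total count ∑xᵢ = 33 over n = 5 nights.
Gamma is conjugate to the Poisson likelihood: posterior is Gamma(shape = 6.2+33 = 39.2, rate = 1.1+5 = 6.1).
E[λ | data] = 39.2/6.1 = 6.426.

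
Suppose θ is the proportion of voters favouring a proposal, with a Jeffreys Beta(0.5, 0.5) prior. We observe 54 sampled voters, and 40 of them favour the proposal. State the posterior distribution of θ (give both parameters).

Posterior: Beta(40.5, 14.5)

The binomial likelihood is conjugate to the Beta prior: with 40 successes and 14 failures, the posterior is Beta(0.5+40, 0.5+14) = Beta(40.5, 14.5).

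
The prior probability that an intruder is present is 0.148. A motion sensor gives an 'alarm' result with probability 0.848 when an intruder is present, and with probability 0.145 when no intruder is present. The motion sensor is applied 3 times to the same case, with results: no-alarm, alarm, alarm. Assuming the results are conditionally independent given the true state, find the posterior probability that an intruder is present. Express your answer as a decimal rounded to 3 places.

With H the event that an intruder is present, the joint likelihood of the observed sequence is P(data|H) = 0.152·0.848·0.848 = 0.10930 and P(data|¬H) = 0.855·0.145·0.145 = 0.017976.
Bayes: P(H|data) = 0.148·0.10930 / (0.148·0.10930 + 0.852·0.017976) = 0.016177/0.031493 = 0.5137.

Posterior P(H) ≈ 0.514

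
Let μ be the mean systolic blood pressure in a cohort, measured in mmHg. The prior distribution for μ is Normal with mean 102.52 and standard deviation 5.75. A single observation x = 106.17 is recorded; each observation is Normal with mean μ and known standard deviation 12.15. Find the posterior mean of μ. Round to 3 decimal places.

With known σ, the Normal prior is conjugate. Weight on the data is w = (n/σ²)/(n/σ² + 1/τ₀²) = 0.00677404/(0.00677404+0.0302457) = 0.18298.
Posterior mean = w·x̄ + (1−w)·μ₀ = 0.18298·106.17 + 0.81702·102.52 = 103.188.

Posterior mean ≈ 103.188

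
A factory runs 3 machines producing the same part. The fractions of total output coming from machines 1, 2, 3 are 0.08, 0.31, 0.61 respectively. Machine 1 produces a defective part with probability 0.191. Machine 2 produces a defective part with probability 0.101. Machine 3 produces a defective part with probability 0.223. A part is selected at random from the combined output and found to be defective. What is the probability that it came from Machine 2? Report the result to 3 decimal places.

P(defective|M1) = 0.191; P(defective|M2) = 0.101; P(defective|M3) = 0.223.
Prior × likelihood for each source: 0.08·0.191=0.01528, 0.31·0.101=0.03131, 0.61·0.223=0.1360. Summing gives P(defective) = 0.18262.
P(Machine 2 | defective) = 0.03131 / 0.18262 = 0.171.

Posterior probability ≈ 0.171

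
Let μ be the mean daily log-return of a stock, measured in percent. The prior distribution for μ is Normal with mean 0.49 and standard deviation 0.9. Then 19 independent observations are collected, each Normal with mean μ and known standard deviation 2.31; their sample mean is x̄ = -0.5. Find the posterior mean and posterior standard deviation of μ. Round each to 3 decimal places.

Posterior mean ≈ -0.245; posterior SD ≈ 0.457

Prior precision 1/τ₀² = 1/0.9² = 1.23457; data precision n/σ² = 19/2.31² = 3.56065.
Posterior precision = 1.23457 + 3.56065 = 4.79522, giving posterior SD = 1/√4.79522 = 0.457.
Posterior mean = (1.23457·0.49 + 3.56065·-0.5) / 4.79522 = -0.245.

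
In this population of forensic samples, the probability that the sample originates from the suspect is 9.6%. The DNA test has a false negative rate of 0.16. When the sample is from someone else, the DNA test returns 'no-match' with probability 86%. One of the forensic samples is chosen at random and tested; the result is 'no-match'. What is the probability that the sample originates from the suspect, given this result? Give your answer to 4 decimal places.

P(H | E) ≈ 0.0194

Let H be the event that the sample originates from the suspect. P(H) = 0.096, so P(¬H) = 0.904. With E the 'no-match' result, P(E|H) = 0.16 and P(E|¬H) = 0.86.
P(E) = 0.16·0.096 + 0.86·0.904 = 0.015360 + 0.77744 = 0.79280.
By Bayes' theorem, P(H|E) = 0.015360 / 0.79280 = 0.0194.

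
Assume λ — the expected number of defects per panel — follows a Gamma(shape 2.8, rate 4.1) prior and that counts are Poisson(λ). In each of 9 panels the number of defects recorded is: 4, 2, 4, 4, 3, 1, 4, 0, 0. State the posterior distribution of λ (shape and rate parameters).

The Poisson likelihood adds the total count to the shape and the number of exposure periods to the rate. Here ∑xᵢ = 22 and n = 9, so shape 2.8→24.8 and rate 4.1→13.1.

Posterior: Gamma(shape=24.8, rate=13.1)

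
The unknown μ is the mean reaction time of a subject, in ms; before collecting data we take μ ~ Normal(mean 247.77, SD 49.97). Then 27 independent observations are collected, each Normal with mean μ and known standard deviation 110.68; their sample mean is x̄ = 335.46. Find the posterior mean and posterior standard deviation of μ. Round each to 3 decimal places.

Prior precision 1/τ₀² = 1/49.97² = 0.00040048; data precision n/σ² = 27/110.68² = 0.00220407.
Posterior precision = 0.00040048 + 0.00220407 = 0.00260455, giving posterior SD = 1/√0.00260455 = 19.594.
Posterior mean = (0.00040048·247.77 + 0.00220407·335.46) / 0.00260455 = 321.977.

Posterior mean ≈ 321.977; posterior SD ≈ 19.594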